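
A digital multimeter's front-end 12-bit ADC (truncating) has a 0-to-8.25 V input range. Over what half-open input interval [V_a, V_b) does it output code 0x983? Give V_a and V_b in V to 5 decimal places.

[4.90448 V, 4.90649 V)

LSB = 8.25/2^12 = 2.014 mV.
Code 0x983 = 2435 decimal.
V_a = V_low + 2435·LSB = 4.90448 V; V_b = V_low + 2436·LSB = 4.90649 V.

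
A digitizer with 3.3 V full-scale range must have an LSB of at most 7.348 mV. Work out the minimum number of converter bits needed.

Number of steps required ≥ 3.3 V / 7.348 mV = 449.10.
Need 2^N ≥ 449.10; 2^8 = 256, 2^9 = 512.
Minimum N = 9.

9 bits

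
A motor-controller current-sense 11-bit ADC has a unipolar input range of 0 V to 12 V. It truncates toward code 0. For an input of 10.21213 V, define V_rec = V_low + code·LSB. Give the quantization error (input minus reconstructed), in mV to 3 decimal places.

5.099 mV

Step size: 12 V ÷ 2^11 = 5.859 mV.
Scaled input = 1742.8702 LSBs, so code = 1742.
Reconstructed: 10.207031 V.
V_in − V_rec = 0.00509875 V = 5.099 mV.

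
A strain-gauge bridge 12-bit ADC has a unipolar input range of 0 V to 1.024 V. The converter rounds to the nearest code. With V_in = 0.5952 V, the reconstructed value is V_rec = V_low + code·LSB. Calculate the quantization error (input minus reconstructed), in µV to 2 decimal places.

LSB = 1.024/2^12 = 250.00 µV.
(V_in − V_low)/LSB = (0.5952 − 0)/0.00025 = 2380.8000 → code 2381 (round).
V_rec = 0 + 2381·0.00025 = 0.59525 V.
Difference: -5e-05 V → -50.00 µV.

-50.00 µV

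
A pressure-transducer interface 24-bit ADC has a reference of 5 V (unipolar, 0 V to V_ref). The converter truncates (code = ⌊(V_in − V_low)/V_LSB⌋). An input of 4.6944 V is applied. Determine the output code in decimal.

With 16777216 levels over 5 V, one step is 0.30 µV.
(V_in − V_low)/LSB = (4.6944 − 0) / 2.98023e-07 = 15751792.558.
⌊·⌋(15751792.558) = 15751792.

code 15751792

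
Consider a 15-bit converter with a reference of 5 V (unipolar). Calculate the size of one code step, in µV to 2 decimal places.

152.59 µV

Full-scale span = 5 V.
LSB = 5 / 2^15 = 5 / 32768 = 0.000152588 V = 152.59 µV.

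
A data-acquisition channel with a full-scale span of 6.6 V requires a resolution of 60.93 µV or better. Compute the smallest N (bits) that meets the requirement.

Number of steps required ≥ 6.6 V / 60.93 µV = 108321.02.
Need 2^N ≥ 108321.02; 2^16 = 65536, 2^17 = 131072.
Minimum N = 17.

17 bits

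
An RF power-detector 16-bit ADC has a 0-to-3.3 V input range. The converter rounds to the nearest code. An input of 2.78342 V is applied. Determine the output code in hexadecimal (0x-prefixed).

code 0xD7ED (decimal 55277)

LSB = 3.3 V / 65536 = 50.35 µV.
(2.78342 − 0) / 5.0354e-05 = 55277.034 LSBs.
round(55277.034) = 55277.
In hexadecimal (0x-prefixed): 0xD7ED.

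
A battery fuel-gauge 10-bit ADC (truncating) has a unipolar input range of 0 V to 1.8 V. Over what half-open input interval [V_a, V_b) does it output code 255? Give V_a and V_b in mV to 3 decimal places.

LSB = 1.8/2^10 = 1.758 mV.
V_a = V_low + 255·LSB = 0.448242 V; V_b = V_low + 256·LSB = 0.45 V.

[448.242 mV, 450.000 mV)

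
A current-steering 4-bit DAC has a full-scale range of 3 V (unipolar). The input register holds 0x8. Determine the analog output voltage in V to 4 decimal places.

LSB = 3 V / 2^4 = 187.500 mV.
Code 0x8 = 8 decimal.
V_out = 0 + 8 × 0.1875 V = 1.5 V.

1.5000 V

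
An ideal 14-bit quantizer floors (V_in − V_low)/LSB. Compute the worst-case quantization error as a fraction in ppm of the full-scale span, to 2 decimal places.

Truncating → worst-case error = 1 LSB = V_FS/2^14, so 1e+06/16384 = 61.0352 ppm of full scale.

61.04 ppm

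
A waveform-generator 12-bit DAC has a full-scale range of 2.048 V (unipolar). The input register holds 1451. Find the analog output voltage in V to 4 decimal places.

0.7255 V

LSB = 2.048 V / 2^12 = 0.500 mV.
V_out = 0 + 1451 × 0.0005 V = 0.7255 V.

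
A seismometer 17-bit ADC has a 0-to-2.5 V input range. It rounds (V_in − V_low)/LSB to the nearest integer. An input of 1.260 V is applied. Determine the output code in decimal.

code 66060

With 131072 levels over 2.5 V, one step is 19.07 µV.
(V_in − V_low)/LSB = (1.260 − 0) / 1.90735e-05 = 66060.288.
So the output code is 66060.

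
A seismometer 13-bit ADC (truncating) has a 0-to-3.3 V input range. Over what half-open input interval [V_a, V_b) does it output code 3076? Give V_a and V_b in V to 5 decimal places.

[1.23911 V, 1.23951 V)

LSB = 3.3/2^13 = 402.83 µV.
V_a = V_low + 3076·LSB = 1.23911 V; V_b = V_low + 3077·LSB = 1.23951 V.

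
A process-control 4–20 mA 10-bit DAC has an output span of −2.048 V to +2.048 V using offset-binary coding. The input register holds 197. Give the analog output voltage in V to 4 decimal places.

LSB = 4.096 V / 2^10 = 4.000 mV.
V_out = (−2.048) + 197 × 0.004 V = -1.26 V.

-1.2600 V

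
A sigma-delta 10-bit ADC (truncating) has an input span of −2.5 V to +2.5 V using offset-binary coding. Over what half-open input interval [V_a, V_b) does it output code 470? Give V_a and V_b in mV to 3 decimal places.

LSB = 5/2^10 = 4.883 mV.
V_a = V_low + 470·LSB = -0.205078 V; V_b = V_low + 471·LSB = -0.200195 V.

[-205.078 mV, -200.195 mV)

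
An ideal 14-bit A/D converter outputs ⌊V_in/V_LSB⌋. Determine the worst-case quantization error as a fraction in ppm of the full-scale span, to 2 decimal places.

Truncating → worst-case error = 1 LSB = V_FS/2^14, so 1e+06/16384 = 61.0352 ppm of full scale.

61.04 ppm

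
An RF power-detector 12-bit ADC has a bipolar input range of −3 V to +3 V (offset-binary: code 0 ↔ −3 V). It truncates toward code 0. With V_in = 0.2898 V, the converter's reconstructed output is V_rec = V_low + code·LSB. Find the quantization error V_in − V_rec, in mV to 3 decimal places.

One LSB is 6 V / 4096 = 1.465 mV.
(V_in − V_low)/LSB = (0.2898 − (−3))/0.00146484 = 2245.8368 → code 2245 (floor).
Reconstructed: 0.28857422 V.
Error = 0.2898 − 0.28857422 = 0.00122578 V = 1.226 mV.

1.226 mV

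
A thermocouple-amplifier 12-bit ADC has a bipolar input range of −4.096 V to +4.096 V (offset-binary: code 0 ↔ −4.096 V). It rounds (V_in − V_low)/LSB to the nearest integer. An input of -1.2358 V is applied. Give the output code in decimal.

Full-scale span = 8.192 V; LSB = 8.192/2^12 = 2.000 mV.
Input sits at 1430.100 steps above V_low.
So the output code is 1430.

code 1430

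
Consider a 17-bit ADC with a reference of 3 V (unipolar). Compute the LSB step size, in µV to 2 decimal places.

22.89 µV

Full-scale span = 3 V.
LSB = 3 / 2^17 = 3 / 131072 = 2.28882e-05 V = 22.89 µV.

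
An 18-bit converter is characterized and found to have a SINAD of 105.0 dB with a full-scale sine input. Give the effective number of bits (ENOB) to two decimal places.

17.15 bits

ENOB = (SINAD − 1.76) / 6.02 = (105.0 − 1.76)/6.02 = 17.150.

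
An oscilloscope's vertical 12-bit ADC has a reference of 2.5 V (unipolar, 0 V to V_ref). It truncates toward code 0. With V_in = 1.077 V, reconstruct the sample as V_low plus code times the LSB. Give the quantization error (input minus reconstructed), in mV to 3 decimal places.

Step size: 2.5 V ÷ 2^12 = 0.610 mV.
(V_in − V_low)/LSB = (1.077 − 0)/0.000610352 = 1764.5568 → code 1764 (floor).
Code 1764 maps back to 0 + 1764×0.000610352 V = 1.0766602 V.
V_in − V_rec = 0.000339844 V = 0.340 mV.

0.340 mV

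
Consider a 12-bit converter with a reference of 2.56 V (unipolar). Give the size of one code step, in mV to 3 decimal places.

Full-scale span = 2.56 V.
LSB = 2.56 / 2^12 = 2.56 / 4096 = 0.000625 V = 0.625 mV.

0.625 mV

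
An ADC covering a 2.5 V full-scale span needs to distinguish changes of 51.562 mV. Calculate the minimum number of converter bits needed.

Number of steps required ≥ 2.5 V / 51.562 mV = 48.49.
Need 2^N ≥ 48.49; 2^5 = 32, 2^6 = 64.
Minimum N = 6.

6 bits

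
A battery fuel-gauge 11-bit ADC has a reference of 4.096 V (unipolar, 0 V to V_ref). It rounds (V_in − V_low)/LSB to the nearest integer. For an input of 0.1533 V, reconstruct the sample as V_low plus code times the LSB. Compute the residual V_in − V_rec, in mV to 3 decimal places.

-0.700 mV

Step size: 4.096 V ÷ 2^11 = 2.000 mV.
Scaled input = 76.6500 LSBs, so code = 77.
V_rec = 0 + 77·0.002 = 0.154 V.
Error = 0.1533 − 0.154 = -0.0007 V = -0.700 mV.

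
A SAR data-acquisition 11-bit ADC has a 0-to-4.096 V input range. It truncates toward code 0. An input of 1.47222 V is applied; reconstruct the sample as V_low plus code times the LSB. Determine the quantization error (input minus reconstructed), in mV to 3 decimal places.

One LSB is 4.096 V / 2048 = 2.000 mV.
(1.47222 − 0)/0.002 = 736.1100; ⌊·⌋ gives code 736.
Reconstructed: 1.472 V.
V_in − V_rec = 0.00022 V = 0.220 mV.

0.220 mV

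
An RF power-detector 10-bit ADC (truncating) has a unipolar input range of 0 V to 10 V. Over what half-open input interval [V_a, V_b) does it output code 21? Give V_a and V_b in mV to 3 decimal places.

LSB = 10/2^10 = 9.766 mV.
V_a = V_low + 21·LSB = 0.205078 V; V_b = V_low + 22·LSB = 0.214844 V.

[205.078 mV, 214.844 mV)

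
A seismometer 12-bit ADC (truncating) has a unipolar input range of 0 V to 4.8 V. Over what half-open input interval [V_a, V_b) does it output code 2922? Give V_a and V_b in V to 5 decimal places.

[3.42422 V, 3.42539 V)

LSB = 4.8/2^12 = 1.172 mV.
V_a = V_low + 2922·LSB = 3.42422 V; V_b = V_low + 2923·LSB = 3.42539 V.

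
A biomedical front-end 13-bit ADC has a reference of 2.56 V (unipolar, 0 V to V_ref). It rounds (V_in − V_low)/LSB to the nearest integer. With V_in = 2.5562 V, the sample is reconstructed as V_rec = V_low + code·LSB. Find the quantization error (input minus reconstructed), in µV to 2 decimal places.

-50.00 µV

LSB = 2.56/2^13 = 312.50 µV.
Scaled input = 8179.8400 LSBs, so code = 8180.
Code 8180 maps back to 0 + 8180×0.0003125 V = 2.55625 V.
Difference: -5e-05 V → -50.00 µV.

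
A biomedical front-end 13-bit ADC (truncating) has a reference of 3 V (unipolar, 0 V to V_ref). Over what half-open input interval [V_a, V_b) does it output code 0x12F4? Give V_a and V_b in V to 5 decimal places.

LSB = 3/2^13 = 366.21 µV.
Code 0x12F4 = 4852 decimal.
V_a = V_low + 4852·LSB = 1.77686 V; V_b = V_low + 4853·LSB = 1.77722 V.

[1.77686 V, 1.77722 V)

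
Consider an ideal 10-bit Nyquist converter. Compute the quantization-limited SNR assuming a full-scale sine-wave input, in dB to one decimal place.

62.0 dB

SNR ≈ 6.02·N + 1.76 dB = 6.02·10 + 1.76 = 61.96 dB.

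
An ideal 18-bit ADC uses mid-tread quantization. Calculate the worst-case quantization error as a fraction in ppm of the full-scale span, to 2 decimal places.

1.91 ppm

Rounding → worst-case error = ½ LSB = V_FS/2^19, so 1e+06/524288 = 1.90735 ppm of full scale.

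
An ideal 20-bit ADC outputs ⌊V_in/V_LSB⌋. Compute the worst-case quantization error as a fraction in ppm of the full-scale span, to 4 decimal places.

Truncating → worst-case error = 1 LSB = V_FS/2^20, so 1e+06/1048576 = 0.953674 ppm of full scale.

0.9537 ppm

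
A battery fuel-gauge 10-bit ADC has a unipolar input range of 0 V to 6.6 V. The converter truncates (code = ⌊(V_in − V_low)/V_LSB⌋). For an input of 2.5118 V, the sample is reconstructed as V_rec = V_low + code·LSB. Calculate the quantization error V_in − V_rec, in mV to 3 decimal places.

Step size: 6.6 V ÷ 2^10 = 6.445 mV.
(2.5118 − 0)/0.00644531 = 389.7096; ⌊·⌋ gives code 389.
Code 389 maps back to 0 + 389×0.00644531 V = 2.5072266 V.
Error = 2.5118 − 2.5072266 = 0.00457344 V = 4.573 mV.

4.573 mV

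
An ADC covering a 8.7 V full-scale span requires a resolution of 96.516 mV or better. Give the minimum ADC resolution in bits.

7 bits

Number of steps required ≥ 8.7 V / 96.516 mV = 90.14.
Need 2^N ≥ 90.14; 2^6 = 64, 2^7 = 128.
Minimum N = 7.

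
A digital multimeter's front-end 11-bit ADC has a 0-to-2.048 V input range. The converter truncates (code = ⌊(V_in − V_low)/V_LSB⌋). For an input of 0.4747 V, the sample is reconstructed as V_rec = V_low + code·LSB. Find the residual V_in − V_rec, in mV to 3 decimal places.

LSB = 2.048/2^11 = 1.000 mV.
(V_in − V_low)/LSB = (0.4747 − 0)/0.001 = 474.7000 → code 474 (floor).
Reconstructed: 0.474 V.
Difference: 0.0007 V → 0.700 mV.

0.700 mV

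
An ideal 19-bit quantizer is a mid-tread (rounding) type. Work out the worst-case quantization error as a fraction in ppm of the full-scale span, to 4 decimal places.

0.9537 ppm

Rounding → worst-case error = ½ LSB = V_FS/2^20, so 1e+06/1048576 = 0.953674 ppm of full scale.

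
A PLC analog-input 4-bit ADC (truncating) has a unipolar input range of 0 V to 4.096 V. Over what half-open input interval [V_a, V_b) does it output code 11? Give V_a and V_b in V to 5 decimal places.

LSB = 4.096/2^4 = 256.000 mV.
V_a = V_low + 11·LSB = 2.816 V; V_b = V_low + 12·LSB = 3.072 V.

[2.81600 V, 3.07200 V)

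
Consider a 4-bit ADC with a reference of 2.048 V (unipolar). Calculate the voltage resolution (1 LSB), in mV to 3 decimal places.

128.000 mV

Full-scale span = 2.048 V.
LSB = 2.048 / 2^4 = 2.048 / 16 = 0.128 V = 128.000 mV.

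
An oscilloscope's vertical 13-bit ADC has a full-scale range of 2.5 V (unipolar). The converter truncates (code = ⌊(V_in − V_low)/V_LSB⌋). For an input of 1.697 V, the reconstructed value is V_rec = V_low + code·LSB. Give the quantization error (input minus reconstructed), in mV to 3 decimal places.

0.223 mV

Step size: 2.5 V ÷ 2^13 = 305.18 µV.
(1.697 − 0)/0.000305176 = 5560.7296; ⌊·⌋ gives code 5560.
V_rec = 0 + 5560·0.000305176 = 1.6967773 V.
Error = 1.697 − 1.6967773 = 0.000222656 V = 0.223 mV.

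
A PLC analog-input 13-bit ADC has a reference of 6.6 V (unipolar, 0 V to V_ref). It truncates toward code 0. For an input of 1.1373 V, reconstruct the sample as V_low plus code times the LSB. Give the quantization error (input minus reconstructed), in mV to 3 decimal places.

0.508 mV

LSB = 6.6/2^13 = 0.806 mV.
(1.1373 − 0)/0.000805664 = 1411.6305; ⌊·⌋ gives code 1411.
Code 1411 maps back to 0 + 1411×0.000805664 V = 1.136792 V.
Error = 1.1373 − 1.136792 = 0.000508008 V = 0.508 mV.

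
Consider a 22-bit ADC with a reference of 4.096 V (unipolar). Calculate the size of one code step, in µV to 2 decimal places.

0.98 µV

Full-scale span = 4.096 V.
LSB = 4.096 / 2^22 = 4.096 / 4194304 = 9.76563e-07 V = 0.98 µV.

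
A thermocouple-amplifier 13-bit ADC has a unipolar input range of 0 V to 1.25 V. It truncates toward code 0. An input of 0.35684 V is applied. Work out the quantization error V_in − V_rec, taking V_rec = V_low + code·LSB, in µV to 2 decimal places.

89.51 µV

LSB = 1.25/2^13 = 152.59 µV.
(V_in − V_low)/LSB = (0.35684 − 0)/0.000152588 = 2338.5866 → code 2338 (floor).
Code 2338 maps back to 0 + 2338×0.000152588 V = 0.35675049 V.
Difference: 8.95117e-05 V → 89.51 µV.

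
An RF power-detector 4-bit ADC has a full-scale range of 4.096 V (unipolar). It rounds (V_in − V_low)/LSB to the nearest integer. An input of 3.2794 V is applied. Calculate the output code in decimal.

Full-scale span = 4.096 V; LSB = 4.096/2^4 = 256.000 mV.
(3.2794 − 0) / 0.256 = 12.810 LSBs.
Round → code 13.

code 13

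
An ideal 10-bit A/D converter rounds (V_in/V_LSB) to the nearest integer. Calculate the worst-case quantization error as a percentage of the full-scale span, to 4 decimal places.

Rounding → worst-case error = ½ LSB = V_FS/2^11, so 100/2048 = 0.0488281 % of full scale.

0.0488 %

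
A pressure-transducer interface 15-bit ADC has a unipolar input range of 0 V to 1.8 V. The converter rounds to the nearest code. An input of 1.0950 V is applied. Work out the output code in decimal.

Full-scale span = 1.8 V; LSB = 1.8/2^15 = 54.93 µV.
(V_in − V_low)/LSB = (1.0950 − 0) / 5.49316e-05 = 19933.867.
round(19933.867) = 19934.

code 19934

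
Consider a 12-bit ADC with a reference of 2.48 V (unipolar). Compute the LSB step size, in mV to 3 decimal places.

Full-scale span = 2.48 V.
LSB = 2.48 / 2^12 = 2.48 / 4096 = 0.000605469 V = 0.605 mV.

0.605 mV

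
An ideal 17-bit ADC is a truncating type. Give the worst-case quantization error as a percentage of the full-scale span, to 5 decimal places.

0.00076 %

Truncating → worst-case error = 1 LSB = V_FS/2^17, so 100/131072 = 0.000762939 % of full scale.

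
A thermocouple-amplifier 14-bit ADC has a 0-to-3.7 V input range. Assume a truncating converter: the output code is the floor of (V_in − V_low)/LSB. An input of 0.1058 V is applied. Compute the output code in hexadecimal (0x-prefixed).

code 0x1D4 (decimal 468)

With 16384 levels over 3.7 V, one step is 225.83 µV.
Input sits at 468.494 steps above V_low.
⌊·⌋(468.494) = 468.
In hexadecimal (0x-prefixed): 0x1D4.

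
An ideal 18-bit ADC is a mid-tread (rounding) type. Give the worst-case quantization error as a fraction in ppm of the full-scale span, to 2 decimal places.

1.91 ppm

Rounding → worst-case error = ½ LSB = V_FS/2^19, so 1e+06/524288 = 1.90735 ppm of full scale.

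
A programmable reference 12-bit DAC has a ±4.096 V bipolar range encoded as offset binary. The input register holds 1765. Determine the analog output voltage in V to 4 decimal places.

-0.5660 V

LSB = 8.192 V / 2^12 = 2.000 mV.
V_out = (−4.096) + 1765 × 0.002 V = -0.566 V.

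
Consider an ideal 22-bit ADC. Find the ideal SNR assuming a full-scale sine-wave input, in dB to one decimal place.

SNR ≈ 6.02·N + 1.76 dB = 6.02·22 + 1.76 = 134.20 dB.

134.2 dB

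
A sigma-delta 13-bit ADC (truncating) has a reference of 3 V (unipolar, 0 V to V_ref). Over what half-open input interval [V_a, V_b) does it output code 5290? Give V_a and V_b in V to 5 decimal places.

[1.93726 V, 1.93762 V)

LSB = 3/2^13 = 366.21 µV.
V_a = V_low + 5290·LSB = 1.93726 V; V_b = V_low + 5291·LSB = 1.93762 V.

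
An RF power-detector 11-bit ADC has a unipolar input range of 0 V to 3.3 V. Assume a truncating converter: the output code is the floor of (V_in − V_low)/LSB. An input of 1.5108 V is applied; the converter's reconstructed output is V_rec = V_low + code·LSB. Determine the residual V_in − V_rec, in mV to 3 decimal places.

One LSB is 3.3 V / 2048 = 1.611 mV.
(1.5108 − 0)/0.00161133 = 937.6116; ⌊·⌋ gives code 937.
V_rec = 0 + 937·0.00161133 = 1.5098145 V.
V_in − V_rec = 0.000985547 V = 0.986 mV.

0.986 mV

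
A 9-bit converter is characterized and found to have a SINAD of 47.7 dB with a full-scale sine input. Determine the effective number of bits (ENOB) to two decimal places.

7.63 bits

ENOB = (SINAD − 1.76) / 6.02 = (47.7 − 1.76)/6.02 = 7.631.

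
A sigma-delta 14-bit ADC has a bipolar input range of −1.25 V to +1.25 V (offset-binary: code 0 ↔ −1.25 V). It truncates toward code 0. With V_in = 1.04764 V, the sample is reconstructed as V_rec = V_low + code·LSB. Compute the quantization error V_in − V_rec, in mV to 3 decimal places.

LSB = 2.5/2^14 = 152.59 µV.
Scaled input = 15057.8135 LSBs, so code = 15057.
V_rec = (−1.25) + 15057·0.000152588 = 1.0475159 V.
V_in − V_rec = 0.000124131 V = 0.124 mV.

0.124 mV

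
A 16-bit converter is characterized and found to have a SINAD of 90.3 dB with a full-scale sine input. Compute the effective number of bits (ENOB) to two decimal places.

ENOB = (SINAD − 1.76) / 6.02 = (90.3 − 1.76)/6.02 = 14.708.

14.71 bits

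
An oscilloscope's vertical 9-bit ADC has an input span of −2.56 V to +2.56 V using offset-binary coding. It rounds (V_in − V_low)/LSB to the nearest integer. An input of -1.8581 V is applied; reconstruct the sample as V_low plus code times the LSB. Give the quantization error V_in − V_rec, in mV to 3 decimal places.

1.900 mV

LSB = 5.12/2^9 = 10.000 mV.
(-1.8581 − (−2.56))/0.01 = 70.1900; round gives code 70.
V_rec = (−2.56) + 70·0.01 = -1.86 V.
V_in − V_rec = 0.0019 V = 1.900 mV.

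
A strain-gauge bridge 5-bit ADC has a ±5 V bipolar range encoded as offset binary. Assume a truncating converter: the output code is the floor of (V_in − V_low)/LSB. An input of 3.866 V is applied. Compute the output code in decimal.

code 28

Full-scale span = 10 V; LSB = 10/2^5 = 312.500 mV.
Input sits at 28.371 steps above V_low.
⌊·⌋(28.371) = 28.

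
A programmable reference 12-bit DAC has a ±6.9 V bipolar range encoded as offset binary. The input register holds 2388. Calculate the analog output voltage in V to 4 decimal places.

1.1455 V

LSB = 13.8 V / 2^12 = 3.369 mV.
V_out = (−6.9) + 2388 × 0.00336914 V = 1.14551 V.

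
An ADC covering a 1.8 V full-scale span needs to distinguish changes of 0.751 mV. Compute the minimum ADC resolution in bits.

12 bits

Number of steps required ≥ 1.8 V / 0.751 mV = 2396.80.
Need 2^N ≥ 2396.80; 2^11 = 2048, 2^12 = 4096.
Minimum N = 12.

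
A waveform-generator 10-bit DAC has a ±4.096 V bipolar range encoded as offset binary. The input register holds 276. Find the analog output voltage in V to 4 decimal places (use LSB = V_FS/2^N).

-1.8880 V

LSB = 8.192 V / 2^10 = 8.000 mV.
V_out = (−4.096) + 276 × 0.008 V = -1.888 V.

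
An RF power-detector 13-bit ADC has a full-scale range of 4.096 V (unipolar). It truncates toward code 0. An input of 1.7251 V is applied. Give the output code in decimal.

LSB = 4.096 V / 8192 = 0.500 mV.
(V_in − V_low)/LSB = (1.7251 − 0) / 0.0005 = 3450.200.
So the output code is 3450.

code 3450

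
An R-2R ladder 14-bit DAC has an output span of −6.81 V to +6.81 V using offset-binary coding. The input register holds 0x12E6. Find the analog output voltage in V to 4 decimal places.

LSB = 13.62 V / 2^14 = 0.831 mV.
Code 0x12E6 = 4838 decimal.
V_out = (−6.81) + 4838 × 0.000831299 V = -2.78818 V.

-2.7882 V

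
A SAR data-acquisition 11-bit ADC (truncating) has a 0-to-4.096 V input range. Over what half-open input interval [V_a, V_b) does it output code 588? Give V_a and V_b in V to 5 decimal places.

LSB = 4.096/2^11 = 2.000 mV.
V_a = V_low + 588·LSB = 1.176 V; V_b = V_low + 589·LSB = 1.178 V.

[1.17600 V, 1.17800 V)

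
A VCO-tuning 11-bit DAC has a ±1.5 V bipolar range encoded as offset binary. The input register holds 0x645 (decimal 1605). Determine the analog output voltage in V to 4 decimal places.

LSB = 3 V / 2^11 = 1.465 mV.
Code 0x645 = 1605 decimal.
V_out = (−1.5) + 1605 × 0.00146484 V = 0.851074 V.

0.8511 V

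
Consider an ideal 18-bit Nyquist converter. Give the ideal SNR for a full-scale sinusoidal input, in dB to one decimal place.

110.1 dB

SNR ≈ 6.02·N + 1.76 dB = 6.02·18 + 1.76 = 110.12 dB.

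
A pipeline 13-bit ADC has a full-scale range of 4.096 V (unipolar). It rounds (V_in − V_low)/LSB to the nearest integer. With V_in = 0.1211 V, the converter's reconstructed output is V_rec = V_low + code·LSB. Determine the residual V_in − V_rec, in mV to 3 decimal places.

Step size: 4.096 V ÷ 2^13 = 0.500 mV.
(0.1211 − 0)/0.0005 = 242.2000; round gives code 242.
Code 242 maps back to 0 + 242×0.0005 V = 0.121 V.
V_in − V_rec = 0.0001 V = 0.100 mV.

0.100 mV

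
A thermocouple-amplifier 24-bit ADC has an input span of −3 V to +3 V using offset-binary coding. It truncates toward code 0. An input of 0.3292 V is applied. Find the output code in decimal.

LSB = 6 V / 16777216 = 0.36 µV.
Input sits at 9309117.918 steps above V_low.
Floor → code 9309117.

code 9309117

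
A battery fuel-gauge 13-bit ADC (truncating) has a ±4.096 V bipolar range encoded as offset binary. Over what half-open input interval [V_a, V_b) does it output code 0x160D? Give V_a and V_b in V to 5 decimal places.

LSB = 8.192/2^13 = 1.000 mV.
Code 0x160D = 5645 decimal.
V_a = V_low + 5645·LSB = 1.549 V; V_b = V_low + 5646·LSB = 1.55 V.

[1.54900 V, 1.55000 V)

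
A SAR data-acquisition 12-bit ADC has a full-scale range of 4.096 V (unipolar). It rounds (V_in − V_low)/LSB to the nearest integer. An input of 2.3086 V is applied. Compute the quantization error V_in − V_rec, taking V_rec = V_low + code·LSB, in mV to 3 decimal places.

One LSB is 4.096 V / 4096 = 1.000 mV.
(V_in − V_low)/LSB = (2.3086 − 0)/0.001 = 2308.6000 → code 2309 (round).
V_rec = 0 + 2309·0.001 = 2.309 V.
Error = 2.3086 − 2.309 = -0.0004 V = -0.400 mV.

-0.400 mV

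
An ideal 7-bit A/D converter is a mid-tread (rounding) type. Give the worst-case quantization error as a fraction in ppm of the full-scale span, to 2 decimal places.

Rounding → worst-case error = ½ LSB = V_FS/2^8, so 1e+06/256 = 3906.25 ppm of full scale.

3906.25 ppm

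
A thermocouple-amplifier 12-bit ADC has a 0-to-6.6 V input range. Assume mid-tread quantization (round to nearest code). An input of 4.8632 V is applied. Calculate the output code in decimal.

code 3018

With 4096 levels over 6.6 V, one step is 1.611 mV.
(4.8632 − 0) / 0.00161133 = 3018.131 LSBs.
round(3018.131) = 3018.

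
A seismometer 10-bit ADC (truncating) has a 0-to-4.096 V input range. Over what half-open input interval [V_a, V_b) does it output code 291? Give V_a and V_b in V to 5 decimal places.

[1.16400 V, 1.16800 V)

LSB = 4.096/2^10 = 4.000 mV.
V_a = V_low + 291·LSB = 1.164 V; V_b = V_low + 292·LSB = 1.168 V.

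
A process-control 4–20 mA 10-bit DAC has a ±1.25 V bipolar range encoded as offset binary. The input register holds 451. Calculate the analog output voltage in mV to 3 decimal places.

-148.926 mV

LSB = 2.5 V / 2^10 = 2.441 mV.
V_out = (−1.25) + 451 × 0.00244141 V = -0.148926 V.
= -148.926 mV.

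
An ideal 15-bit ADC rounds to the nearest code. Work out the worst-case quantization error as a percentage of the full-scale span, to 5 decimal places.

0.00153 %

Rounding → worst-case error = ½ LSB = V_FS/2^16, so 100/65536 = 0.00152588 % of full scale.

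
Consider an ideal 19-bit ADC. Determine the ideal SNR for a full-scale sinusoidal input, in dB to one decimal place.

SNR ≈ 6.02·N + 1.76 dB = 6.02·19 + 1.76 = 116.14 dB.

116.1 dB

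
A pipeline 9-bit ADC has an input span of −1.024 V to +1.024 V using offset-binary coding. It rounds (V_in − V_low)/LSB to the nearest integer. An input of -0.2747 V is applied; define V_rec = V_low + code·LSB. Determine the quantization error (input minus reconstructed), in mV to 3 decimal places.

Step size: 2.048 V ÷ 2^9 = 4.000 mV.
Scaled input = 187.3250 LSBs, so code = 187.
V_rec = (−1.024) + 187·0.004 = -0.276 V.
V_in − V_rec = 0.0013 V = 1.300 mV.

1.300 mV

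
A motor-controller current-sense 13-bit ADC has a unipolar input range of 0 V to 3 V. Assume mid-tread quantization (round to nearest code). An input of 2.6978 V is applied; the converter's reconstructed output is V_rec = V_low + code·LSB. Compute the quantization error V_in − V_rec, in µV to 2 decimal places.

Step size: 3 V ÷ 2^13 = 366.21 µV.
Scaled input = 7366.7925 LSBs, so code = 7367.
V_rec = 0 + 7367·0.000366211 = 2.697876 V.
Difference: -7.59766e-05 V → -75.98 µV.

-75.98 µV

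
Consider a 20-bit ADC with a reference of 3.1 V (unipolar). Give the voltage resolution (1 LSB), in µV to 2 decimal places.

Full-scale span = 3.1 V.
LSB = 3.1 / 2^20 = 3.1 / 1048576 = 2.95639e-06 V = 2.96 µV.

2.96 µV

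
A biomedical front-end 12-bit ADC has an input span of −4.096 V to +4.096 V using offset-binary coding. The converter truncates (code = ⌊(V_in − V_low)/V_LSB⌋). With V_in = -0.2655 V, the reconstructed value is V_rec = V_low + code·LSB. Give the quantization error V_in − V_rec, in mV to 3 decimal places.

0.500 mV

Step size: 8.192 V ÷ 2^12 = 2.000 mV.
(-0.2655 − (−4.096))/0.002 = 1915.2500; ⌊·⌋ gives code 1915.
V_rec = (−4.096) + 1915·0.002 = -0.266 V.
Difference: 0.0005 V → 0.500 mV.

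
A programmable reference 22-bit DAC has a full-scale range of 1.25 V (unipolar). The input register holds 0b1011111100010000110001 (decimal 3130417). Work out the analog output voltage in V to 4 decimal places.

LSB = 1.25 V / 2^22 = 0.30 µV.
Code 0b1011111100010000110001 = 3130417 decimal.
V_out = 0 + 3130417 × 2.98023e-07 V = 0.932937 V.

0.9329 V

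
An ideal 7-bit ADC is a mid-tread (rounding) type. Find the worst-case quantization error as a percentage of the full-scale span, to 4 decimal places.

0.3906 %

Rounding → worst-case error = ½ LSB = V_FS/2^8, so 100/256 = 0.390625 % of full scale.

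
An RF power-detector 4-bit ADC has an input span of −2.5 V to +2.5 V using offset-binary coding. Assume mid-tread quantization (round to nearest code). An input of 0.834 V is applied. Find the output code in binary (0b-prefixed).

With 16 levels over 5 V, one step is 312.500 mV.
(0.834 − (−2.5)) / 0.3125 = 10.669 LSBs.
So the output code is 11.
In binary (0b-prefixed): 0b1011.

code 0b1011 (decimal 11)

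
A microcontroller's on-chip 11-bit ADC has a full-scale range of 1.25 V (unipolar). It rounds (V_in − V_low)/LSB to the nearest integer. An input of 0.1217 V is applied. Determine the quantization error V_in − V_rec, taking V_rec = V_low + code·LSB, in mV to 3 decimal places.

0.240 mV

Step size: 1.25 V ÷ 2^11 = 0.610 mV.
Scaled input = 199.3933 LSBs, so code = 199.
V_rec = 0 + 199·0.000610352 = 0.12145996 V.
V_in − V_rec = 0.000240039 V = 0.240 mV.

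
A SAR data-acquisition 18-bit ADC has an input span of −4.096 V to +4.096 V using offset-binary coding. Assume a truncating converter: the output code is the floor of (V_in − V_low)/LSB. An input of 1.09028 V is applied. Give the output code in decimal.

code 165960

With 262144 levels over 8.192 V, one step is 31.25 µV.
(1.09028 − (−4.096)) / 3.125e-05 = 165960.960 LSBs.
Floor → code 165960.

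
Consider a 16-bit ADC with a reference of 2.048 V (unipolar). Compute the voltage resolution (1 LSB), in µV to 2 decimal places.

31.25 µV

Full-scale span = 2.048 V.
LSB = 2.048 / 2^16 = 2.048 / 65536 = 3.125e-05 V = 31.25 µV.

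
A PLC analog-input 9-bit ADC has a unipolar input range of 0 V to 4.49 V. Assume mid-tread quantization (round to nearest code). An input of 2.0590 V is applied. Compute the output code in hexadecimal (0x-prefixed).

With 512 levels over 4.49 V, one step is 8.770 mV.
Input sits at 234.790 steps above V_low.
So the output code is 235.
In hexadecimal (0x-prefixed): 0xEB.

code 0xEB (decimal 235)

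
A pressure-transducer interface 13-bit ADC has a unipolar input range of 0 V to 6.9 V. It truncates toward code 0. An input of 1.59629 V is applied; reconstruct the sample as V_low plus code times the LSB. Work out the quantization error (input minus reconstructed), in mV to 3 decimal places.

LSB = 6.9/2^13 = 0.842 mV.
Scaled input = 1895.1895 LSBs, so code = 1895.
Code 1895 maps back to 0 + 1895×0.000842285 V = 1.5961304 V.
Error = 1.59629 − 1.5961304 = 0.000159629 V = 0.160 mV.

0.160 mV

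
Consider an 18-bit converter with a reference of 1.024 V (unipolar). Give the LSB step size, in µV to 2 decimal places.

Full-scale span = 1.024 V.
LSB = 1.024 / 2^18 = 1.024 / 262144 = 3.90625e-06 V = 3.91 µV.

3.91 µV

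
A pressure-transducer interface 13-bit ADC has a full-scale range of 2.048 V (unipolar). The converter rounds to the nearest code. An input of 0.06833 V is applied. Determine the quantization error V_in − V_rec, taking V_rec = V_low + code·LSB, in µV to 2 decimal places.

80.00 µV

One LSB is 2.048 V / 8192 = 250.00 µV.
Scaled input = 273.3200 LSBs, so code = 273.
V_rec = 0 + 273·0.00025 = 0.06825 V.
Error = 0.06833 − 0.06825 = 8e-05 V = 80.00 µV.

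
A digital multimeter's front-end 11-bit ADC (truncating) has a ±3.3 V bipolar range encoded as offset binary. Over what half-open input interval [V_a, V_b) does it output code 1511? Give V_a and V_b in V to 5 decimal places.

[1.56943 V, 1.57266 V)

LSB = 6.6/2^11 = 3.223 mV.
V_a = V_low + 1511·LSB = 1.56943 V; V_b = V_low + 1512·LSB = 1.57266 V.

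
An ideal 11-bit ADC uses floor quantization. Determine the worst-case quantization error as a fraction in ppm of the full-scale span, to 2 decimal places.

488.28 ppm

Truncating → worst-case error = 1 LSB = V_FS/2^11, so 1e+06/2048 = 488.281 ppm of full scale.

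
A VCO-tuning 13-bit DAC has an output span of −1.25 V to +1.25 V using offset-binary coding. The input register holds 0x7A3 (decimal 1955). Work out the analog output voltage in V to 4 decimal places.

-0.6534 V

LSB = 2.5 V / 2^13 = 305.18 µV.
Code 0x7A3 = 1955 decimal.
V_out = (−1.25) + 1955 × 0.000305176 V = -0.653381 V.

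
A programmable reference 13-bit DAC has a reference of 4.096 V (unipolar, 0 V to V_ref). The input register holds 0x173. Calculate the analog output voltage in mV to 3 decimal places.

LSB = 4.096 V / 2^13 = 0.500 mV.
Code 0x173 = 371 decimal.
V_out = 0 + 371 × 0.0005 V = 0.1855 V.
= 185.500 mV.

185.500 mV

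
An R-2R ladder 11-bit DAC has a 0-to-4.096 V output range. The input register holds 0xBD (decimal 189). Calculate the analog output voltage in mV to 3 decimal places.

378.000 mV

LSB = 4.096 V / 2^11 = 2.000 mV.
Code 0xBD = 189 decimal.
V_out = 0 + 189 × 0.002 V = 0.378 V.
= 378.000 mV.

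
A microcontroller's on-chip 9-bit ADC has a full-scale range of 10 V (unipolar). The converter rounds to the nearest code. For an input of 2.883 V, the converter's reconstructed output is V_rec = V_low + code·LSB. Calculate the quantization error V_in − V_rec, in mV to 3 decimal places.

-7.625 mV

Step size: 10 V ÷ 2^9 = 19.531 mV.
Scaled input = 147.6096 LSBs, so code = 148.
Code 148 maps back to 0 + 148×0.0195312 V = 2.890625 V.
Error = 2.883 − 2.890625 = -0.007625 V = -7.625 mV.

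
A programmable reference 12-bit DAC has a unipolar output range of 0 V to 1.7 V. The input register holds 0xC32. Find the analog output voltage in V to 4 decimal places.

1.2958 V

LSB = 1.7 V / 2^12 = 415.04 µV.
Code 0xC32 = 3122 decimal.
V_out = 0 + 3122 × 0.000415039 V = 1.29575 V.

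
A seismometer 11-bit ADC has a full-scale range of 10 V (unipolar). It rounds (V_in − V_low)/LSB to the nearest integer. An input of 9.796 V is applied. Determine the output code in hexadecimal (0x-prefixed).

code 0x7D6 (decimal 2006)

LSB = 10 V / 2048 = 4.883 mV.
Input sits at 2006.221 steps above V_low.
round(2006.221) = 2006.
In hexadecimal (0x-prefixed): 0x7D6.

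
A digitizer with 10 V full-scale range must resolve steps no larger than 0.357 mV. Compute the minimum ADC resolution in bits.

15 bits

Number of steps required ≥ 10 V / 0.357 mV = 28011.20.
Need 2^N ≥ 28011.20; 2^14 = 16384, 2^15 = 32768.
Minimum N = 15.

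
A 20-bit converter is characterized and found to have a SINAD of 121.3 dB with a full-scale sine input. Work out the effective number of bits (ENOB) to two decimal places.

19.86 bits

ENOB = (SINAD − 1.76) / 6.02 = (121.3 − 1.76)/6.02 = 19.857.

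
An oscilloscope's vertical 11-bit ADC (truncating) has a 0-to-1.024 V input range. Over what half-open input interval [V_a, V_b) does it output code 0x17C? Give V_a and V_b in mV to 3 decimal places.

LSB = 1.024/2^11 = 0.500 mV.
Code 0x17C = 380 decimal.
V_a = V_low + 380·LSB = 0.19 V; V_b = V_low + 381·LSB = 0.1905 V.

[190.000 mV, 190.500 mV)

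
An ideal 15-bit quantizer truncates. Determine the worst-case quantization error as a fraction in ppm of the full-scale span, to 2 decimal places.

Truncating → worst-case error = 1 LSB = V_FS/2^15, so 1e+06/32768 = 30.5176 ppm of full scale.

30.52 ppm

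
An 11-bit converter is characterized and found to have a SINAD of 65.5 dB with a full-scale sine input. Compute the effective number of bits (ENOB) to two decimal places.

ENOB = (SINAD − 1.76) / 6.02 = (65.5 − 1.76)/6.02 = 10.588.

10.59 bits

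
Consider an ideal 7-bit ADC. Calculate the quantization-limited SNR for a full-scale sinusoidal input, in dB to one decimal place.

43.9 dB

SNR ≈ 6.02·N + 1.76 dB = 6.02·7 + 1.76 = 43.90 dB.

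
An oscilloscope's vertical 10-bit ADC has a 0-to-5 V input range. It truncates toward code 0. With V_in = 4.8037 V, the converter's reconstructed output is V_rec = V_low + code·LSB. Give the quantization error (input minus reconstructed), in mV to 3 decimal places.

3.895 mV

One LSB is 5 V / 1024 = 4.883 mV.
Scaled input = 983.7978 LSBs, so code = 983.
Code 983 maps back to 0 + 983×0.00488281 V = 4.7998047 V.
Error = 4.8037 − 4.7998047 = 0.00389531 V = 3.895 mV.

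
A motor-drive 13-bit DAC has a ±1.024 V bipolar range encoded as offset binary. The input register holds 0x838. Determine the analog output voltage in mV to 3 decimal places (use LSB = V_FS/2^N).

LSB = 2.048 V / 2^13 = 250.00 µV.
Code 0x838 = 2104 decimal.
V_out = (−1.024) + 2104 × 0.00025 V = -0.498 V.
= -498.000 mV.

-498.000 mV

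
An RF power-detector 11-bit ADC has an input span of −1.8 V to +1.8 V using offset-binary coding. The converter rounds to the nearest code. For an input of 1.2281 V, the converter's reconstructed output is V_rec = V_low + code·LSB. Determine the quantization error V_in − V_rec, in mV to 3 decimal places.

LSB = 3.6/2^11 = 1.758 mV.
(1.2281 − (−1.8))/0.00175781 = 1722.6524; round gives code 1723.
Code 1723 maps back to (−1.8) + 1723×0.00175781 V = 1.2287109 V.
V_in − V_rec = -0.000610938 V = -0.611 mV.

-0.611 mV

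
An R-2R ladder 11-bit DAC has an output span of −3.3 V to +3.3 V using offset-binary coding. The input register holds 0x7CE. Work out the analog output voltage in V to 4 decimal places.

3.1389 V

LSB = 6.6 V / 2^11 = 3.223 mV.
Code 0x7CE = 1998 decimal.
V_out = (−3.3) + 1998 × 0.00322266 V = 3.13887 V.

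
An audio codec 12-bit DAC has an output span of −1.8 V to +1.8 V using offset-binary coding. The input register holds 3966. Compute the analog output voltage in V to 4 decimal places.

LSB = 3.6 V / 2^12 = 0.879 mV.
V_out = (−1.8) + 3966 × 0.000878906 V = 1.68574 V.

1.6857 V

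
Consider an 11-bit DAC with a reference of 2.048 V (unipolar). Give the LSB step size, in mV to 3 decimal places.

1.000 mV

Full-scale span = 2.048 V.
LSB = 2.048 / 2^11 = 2.048 / 2048 = 0.001 V = 1.000 mV.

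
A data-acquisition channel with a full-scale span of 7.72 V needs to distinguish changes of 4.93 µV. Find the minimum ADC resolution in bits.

Number of steps required ≥ 7.72 V / 4.93 µV = 1565922.92.
Need 2^N ≥ 1565922.92; 2^20 = 1048576, 2^21 = 2097152.
Minimum N = 21.

21 bits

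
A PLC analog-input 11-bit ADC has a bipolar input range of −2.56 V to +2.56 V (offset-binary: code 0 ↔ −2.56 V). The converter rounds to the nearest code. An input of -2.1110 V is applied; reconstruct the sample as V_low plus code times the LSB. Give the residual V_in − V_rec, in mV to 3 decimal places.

LSB = 5.12/2^11 = 2.500 mV.
(V_in − V_low)/LSB = (-2.1110 − (−2.56))/0.0025 = 179.6000 → code 180 (round).
Reconstructed: -2.11 V.
Difference: -0.001 V → -1.000 mV.

-1.000 mV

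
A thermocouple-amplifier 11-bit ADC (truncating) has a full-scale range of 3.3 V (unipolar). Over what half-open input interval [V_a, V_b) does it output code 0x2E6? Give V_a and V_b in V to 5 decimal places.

LSB = 3.3/2^11 = 1.611 mV.
Code 0x2E6 = 742 decimal.
V_a = V_low + 742·LSB = 1.19561 V; V_b = V_low + 743·LSB = 1.19722 V.

[1.19561 V, 1.19722 V)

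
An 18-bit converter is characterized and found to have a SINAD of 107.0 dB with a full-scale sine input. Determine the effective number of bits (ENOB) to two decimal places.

ENOB = (SINAD − 1.76) / 6.02 = (107.0 − 1.76)/6.02 = 17.482.

17.48 bits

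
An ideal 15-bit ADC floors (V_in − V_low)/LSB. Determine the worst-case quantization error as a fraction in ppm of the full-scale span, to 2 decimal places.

Truncating → worst-case error = 1 LSB = V_FS/2^15, so 1e+06/32768 = 30.5176 ppm of full scale.

30.52 ppm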